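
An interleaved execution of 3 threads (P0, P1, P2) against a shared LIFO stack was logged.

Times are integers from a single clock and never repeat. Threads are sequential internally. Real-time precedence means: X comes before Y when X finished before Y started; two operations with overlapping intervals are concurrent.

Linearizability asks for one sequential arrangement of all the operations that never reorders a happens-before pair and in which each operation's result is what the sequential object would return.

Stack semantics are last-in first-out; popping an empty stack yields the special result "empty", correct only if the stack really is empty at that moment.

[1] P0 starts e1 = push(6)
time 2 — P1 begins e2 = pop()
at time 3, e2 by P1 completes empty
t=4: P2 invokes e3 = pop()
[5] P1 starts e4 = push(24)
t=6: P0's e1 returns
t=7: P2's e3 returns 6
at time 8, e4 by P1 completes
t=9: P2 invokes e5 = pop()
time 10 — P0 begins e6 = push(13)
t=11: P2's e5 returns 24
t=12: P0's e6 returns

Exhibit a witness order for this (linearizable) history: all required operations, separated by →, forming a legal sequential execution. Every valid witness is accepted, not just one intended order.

e2 → e1 → e3 → e4 → e5 → e6

after step 1 (e2 pop() → empty): stack <>
after step 2 (e1 push(6)): stack <6>
after step 3 (e3 pop() → 6): stack <>
after step 4 (e4 push(24)): stack <24>
after step 5 (e5 pop() → 24): stack <>
after step 6 (e6 push(13)): stack <13>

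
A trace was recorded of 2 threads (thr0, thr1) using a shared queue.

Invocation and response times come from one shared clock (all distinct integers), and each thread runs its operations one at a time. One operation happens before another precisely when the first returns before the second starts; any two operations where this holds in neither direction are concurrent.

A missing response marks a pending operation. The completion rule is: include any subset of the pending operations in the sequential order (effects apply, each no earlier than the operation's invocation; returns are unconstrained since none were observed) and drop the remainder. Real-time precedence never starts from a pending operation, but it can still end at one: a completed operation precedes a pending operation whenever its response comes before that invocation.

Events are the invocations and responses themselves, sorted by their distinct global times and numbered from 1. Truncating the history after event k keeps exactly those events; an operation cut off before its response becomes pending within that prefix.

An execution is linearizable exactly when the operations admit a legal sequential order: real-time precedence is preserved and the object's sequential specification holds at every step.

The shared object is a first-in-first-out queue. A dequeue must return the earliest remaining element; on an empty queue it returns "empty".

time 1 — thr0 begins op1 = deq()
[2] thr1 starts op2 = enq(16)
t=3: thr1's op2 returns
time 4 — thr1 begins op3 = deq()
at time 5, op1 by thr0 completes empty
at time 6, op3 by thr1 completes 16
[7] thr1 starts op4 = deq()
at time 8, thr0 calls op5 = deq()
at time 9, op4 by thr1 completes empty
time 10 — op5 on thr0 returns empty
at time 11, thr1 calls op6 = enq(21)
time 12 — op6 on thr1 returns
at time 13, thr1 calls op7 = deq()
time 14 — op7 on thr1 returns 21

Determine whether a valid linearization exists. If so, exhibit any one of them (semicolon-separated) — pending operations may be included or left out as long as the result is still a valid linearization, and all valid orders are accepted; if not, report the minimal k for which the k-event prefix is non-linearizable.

after step 1 (op1 deq() → empty): queue <>
after step 2 (op2 enq(16)): queue <16>
after step 3 (op3 deq() → 16): queue <>
after step 4 (op4 deq() → empty): queue <>
after step 5 (op5 deq() → empty): queue <>
after step 6 (op6 enq(21)): queue <21>
after step 7 (op7 deq() → 21): queue <>

linearizable — witness: op1; op2; op3; op4; op5; op6; op7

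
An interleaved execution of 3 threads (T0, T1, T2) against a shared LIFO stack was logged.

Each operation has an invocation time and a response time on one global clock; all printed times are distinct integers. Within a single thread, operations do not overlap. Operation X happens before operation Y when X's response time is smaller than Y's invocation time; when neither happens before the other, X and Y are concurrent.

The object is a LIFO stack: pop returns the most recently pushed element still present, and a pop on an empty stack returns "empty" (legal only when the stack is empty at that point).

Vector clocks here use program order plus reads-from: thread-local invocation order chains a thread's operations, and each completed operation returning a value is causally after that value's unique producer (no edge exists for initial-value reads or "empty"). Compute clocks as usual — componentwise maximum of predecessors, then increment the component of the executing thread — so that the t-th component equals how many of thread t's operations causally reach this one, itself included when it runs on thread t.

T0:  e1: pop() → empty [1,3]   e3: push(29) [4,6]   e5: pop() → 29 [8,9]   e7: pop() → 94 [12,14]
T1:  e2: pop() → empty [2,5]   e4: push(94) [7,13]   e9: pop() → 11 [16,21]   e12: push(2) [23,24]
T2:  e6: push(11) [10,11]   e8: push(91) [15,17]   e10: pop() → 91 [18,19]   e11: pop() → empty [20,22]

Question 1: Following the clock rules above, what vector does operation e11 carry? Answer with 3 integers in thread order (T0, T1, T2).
(0, 0, 4)

VC(e6, invoked at 10): no causal predecessors; +1 on T2 → (0, 0, 1)
VC(e2, invoked at 2): no causal predecessors; +1 on T1 → (0, 1, 0)
VC(e1, invoked at 1): no causal predecessors; +1 on T0 → (1, 0, 0)
e8, invoked 15, takes VC(e6)=(0, 0, 1) under max, adds 1 for T2 → (0, 0, 2)
e4, invoked 7, takes VC(e2)=(0, 1, 0) under max, adds 1 for T1 → (0, 2, 0)
e3, invoked 4, takes VC(e1)=(1, 0, 0) under max, adds 1 for T0 → (2, 0, 0)
e10, invoked 18, takes VC(e8)=(0, 0, 2) under max, adds 1 for T2 → (0, 0, 3)
e5, invoked 8, takes VC(e3)=(2, 0, 0) under max, adds 1 for T0 → (3, 0, 0)
e11, invoked 20, takes VC(e10)=(0, 0, 3) under max, adds 1 for T2 → (0, 0, 4)
e9, invoked 16, takes VC(e4)=(0, 2, 0), VC(e6)=(0, 0, 1) under max, adds 1 for T1 → (0, 3, 1)
e12, invoked 23, takes VC(e9)=(0, 3, 1) under max, adds 1 for T1 → (0, 4, 1)
e7, invoked 12, takes VC(e4)=(0, 2, 0), VC(e5)=(3, 0, 0) under max, adds 1 for T0 → (4, 2, 0)
target: VC(e11) = (0, 0, 4)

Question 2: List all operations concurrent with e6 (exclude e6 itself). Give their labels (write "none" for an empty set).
e4

concurrent with e6 ([10,11]): every op whose interval crosses 10..11
e1 [1,3]: before
e2 [2,5]: before
e3 [4,6]: before
e4 [7,13]: concurrent
e5 [8,9]: before
e7 [12,14]: after
e8 [15,17]: after
e9 [16,21]: after
e10 [18,19]: after
e11 [20,22]: after
e12 [23,24]: after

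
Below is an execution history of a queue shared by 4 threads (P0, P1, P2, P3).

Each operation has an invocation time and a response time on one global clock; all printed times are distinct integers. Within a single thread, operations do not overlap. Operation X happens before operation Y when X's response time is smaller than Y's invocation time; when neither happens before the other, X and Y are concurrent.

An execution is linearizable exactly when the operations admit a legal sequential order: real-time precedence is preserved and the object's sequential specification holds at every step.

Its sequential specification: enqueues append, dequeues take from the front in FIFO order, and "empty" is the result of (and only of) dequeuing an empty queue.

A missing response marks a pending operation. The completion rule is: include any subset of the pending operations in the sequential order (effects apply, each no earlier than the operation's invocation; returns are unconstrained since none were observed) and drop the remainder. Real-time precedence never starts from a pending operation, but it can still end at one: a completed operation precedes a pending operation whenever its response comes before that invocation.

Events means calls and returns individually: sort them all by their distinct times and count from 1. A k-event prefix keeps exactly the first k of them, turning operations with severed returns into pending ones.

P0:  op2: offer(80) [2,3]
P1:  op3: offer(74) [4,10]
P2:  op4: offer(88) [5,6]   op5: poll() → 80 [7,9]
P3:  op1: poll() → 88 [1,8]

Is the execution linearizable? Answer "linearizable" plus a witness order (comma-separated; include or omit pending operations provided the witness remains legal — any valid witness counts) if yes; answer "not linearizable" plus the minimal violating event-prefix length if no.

linearizable — witness: op2, op4, op3, op5, op1

after step 1 (op2 offer(80)): queue <80>
after step 2 (op4 offer(88)): queue <80,88>
after step 3 (op3 offer(74)): queue <80,88,74>
after step 4 (op5 poll() → 80): queue <88,74>
after step 5 (op1 poll() → 88): queue <74>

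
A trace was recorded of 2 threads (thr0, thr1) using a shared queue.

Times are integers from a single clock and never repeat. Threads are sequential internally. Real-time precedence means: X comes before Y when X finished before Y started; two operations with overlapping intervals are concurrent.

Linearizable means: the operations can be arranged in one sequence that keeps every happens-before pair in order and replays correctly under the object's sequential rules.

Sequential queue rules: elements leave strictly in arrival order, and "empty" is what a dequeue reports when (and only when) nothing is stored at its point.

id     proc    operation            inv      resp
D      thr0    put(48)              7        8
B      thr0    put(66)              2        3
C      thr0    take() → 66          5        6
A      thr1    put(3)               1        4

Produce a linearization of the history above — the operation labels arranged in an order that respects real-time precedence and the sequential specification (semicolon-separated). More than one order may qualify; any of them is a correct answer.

B; A; C; D

1. B put(66), leaving queue <66>
2. A put(3), leaving queue <66,3>
3. C take() → 66, leaving queue <3>
4. D put(48), leaving queue <3,48>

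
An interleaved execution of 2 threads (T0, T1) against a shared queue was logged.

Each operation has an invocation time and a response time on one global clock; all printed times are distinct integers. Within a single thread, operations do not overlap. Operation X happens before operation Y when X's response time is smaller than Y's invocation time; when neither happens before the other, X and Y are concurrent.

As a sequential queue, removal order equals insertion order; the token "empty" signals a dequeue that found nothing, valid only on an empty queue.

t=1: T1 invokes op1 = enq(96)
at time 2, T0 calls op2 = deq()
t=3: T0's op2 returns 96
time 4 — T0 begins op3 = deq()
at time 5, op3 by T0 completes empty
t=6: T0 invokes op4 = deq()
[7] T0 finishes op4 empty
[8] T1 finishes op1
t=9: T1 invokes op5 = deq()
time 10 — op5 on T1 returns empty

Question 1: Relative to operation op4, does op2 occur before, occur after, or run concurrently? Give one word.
Answer: before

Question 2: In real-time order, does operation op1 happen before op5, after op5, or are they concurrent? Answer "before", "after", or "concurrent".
Answer: before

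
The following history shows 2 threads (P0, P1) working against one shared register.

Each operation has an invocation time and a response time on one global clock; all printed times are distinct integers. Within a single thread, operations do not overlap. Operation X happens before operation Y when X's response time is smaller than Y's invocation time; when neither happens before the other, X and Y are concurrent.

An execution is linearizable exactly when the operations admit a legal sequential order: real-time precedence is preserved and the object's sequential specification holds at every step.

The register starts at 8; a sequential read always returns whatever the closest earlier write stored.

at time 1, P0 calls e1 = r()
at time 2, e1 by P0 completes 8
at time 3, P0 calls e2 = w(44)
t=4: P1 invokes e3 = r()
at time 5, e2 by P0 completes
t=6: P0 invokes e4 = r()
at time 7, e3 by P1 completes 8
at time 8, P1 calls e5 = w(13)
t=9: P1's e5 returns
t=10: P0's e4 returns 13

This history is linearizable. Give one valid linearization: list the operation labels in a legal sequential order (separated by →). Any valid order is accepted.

step 1: e1 r() → 8 — value 8
step 2: e3 r() → 8 — value 8
step 3: e2 w(44) — value 44
step 4: e5 w(13) — value 13
step 5: e4 r() → 13 — value 13

e1 → e3 → e2 → e5 → e4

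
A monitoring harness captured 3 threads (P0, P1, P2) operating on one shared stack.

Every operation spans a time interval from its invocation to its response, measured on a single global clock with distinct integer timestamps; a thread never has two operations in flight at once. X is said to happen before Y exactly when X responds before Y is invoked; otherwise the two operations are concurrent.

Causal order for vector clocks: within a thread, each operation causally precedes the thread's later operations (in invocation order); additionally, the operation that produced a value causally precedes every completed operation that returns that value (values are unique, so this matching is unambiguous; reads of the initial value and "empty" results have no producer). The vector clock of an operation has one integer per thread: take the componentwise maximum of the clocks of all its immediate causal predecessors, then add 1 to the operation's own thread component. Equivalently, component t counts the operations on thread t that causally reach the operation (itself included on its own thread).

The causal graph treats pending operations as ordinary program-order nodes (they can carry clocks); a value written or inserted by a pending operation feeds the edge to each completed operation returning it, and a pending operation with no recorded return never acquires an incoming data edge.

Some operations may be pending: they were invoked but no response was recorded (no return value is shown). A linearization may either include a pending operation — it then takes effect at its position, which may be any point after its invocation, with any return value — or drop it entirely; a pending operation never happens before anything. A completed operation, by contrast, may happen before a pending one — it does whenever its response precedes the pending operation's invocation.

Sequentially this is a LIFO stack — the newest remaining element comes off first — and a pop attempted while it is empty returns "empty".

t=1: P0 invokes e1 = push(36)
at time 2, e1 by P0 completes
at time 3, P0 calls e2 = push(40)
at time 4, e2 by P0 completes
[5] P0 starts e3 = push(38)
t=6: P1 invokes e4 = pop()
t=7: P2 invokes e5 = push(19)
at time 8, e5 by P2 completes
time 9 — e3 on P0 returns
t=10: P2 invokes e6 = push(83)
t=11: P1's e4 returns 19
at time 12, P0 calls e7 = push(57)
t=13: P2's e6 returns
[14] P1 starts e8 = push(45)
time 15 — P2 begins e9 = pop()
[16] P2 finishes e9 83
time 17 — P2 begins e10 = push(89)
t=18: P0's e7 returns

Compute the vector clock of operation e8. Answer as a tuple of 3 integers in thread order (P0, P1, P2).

(0, 2, 1)

no predecessors for e5 (invoked 7): P2 increments from zero → (0, 0, 1)
no predecessors for e1 (invoked 1): P0 increments from zero → (1, 0, 0)
e6 (invocation 10): componentwise max over VC(e5)=(0, 0, 1), +1 at P2, giving (0, 0, 2)
e4 (invocation 6): componentwise max over VC(e5)=(0, 0, 1), +1 at P1, giving (0, 1, 1)
e2 (invocation 3): componentwise max over VC(e1)=(1, 0, 0), +1 at P0, giving (2, 0, 0)
e9 (invocation 15): componentwise max over VC(e6)=(0, 0, 2), +1 at P2, giving (0, 0, 3)
e8 (invocation 14): componentwise max over VC(e4)=(0, 1, 1), +1 at P1, giving (0, 2, 1)
e3 (invocation 5): componentwise max over VC(e2)=(2, 0, 0), +1 at P0, giving (3, 0, 0)
e10 (invocation 17): componentwise max over VC(e9)=(0, 0, 3), +1 at P2, giving (0, 0, 4)
e7 (invocation 12): componentwise max over VC(e3)=(3, 0, 0), +1 at P0, giving (4, 0, 0)
target: VC(e8) = (0, 2, 1)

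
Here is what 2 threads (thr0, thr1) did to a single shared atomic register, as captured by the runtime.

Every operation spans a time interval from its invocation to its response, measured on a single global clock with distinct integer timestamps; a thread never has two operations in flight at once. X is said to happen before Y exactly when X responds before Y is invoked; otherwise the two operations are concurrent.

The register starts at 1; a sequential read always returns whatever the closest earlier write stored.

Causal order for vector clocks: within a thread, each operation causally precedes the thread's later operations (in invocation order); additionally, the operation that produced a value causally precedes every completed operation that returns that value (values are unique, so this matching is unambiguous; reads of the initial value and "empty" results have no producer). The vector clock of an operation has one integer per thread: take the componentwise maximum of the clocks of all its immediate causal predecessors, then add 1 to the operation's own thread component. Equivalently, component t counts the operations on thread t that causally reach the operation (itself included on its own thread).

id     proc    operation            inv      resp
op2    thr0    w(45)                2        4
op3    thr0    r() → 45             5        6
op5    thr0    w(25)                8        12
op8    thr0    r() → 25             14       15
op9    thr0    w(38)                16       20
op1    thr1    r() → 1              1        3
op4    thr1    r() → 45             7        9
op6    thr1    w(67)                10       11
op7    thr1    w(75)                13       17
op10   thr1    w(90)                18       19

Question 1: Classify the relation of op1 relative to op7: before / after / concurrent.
before

op1 spans [1,3], op7 spans [13,17]
resp(op1)=3 < inv(op7)=13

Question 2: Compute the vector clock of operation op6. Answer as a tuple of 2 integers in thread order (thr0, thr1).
(1, 3)

VC(op1, invoked at 1): no causal predecessors; +1 on thr1 → (0, 1)
VC(op2, invoked at 2): no causal predecessors; +1 on thr0 → (1, 0)
op3, invoked 5, takes VC(op2)=(1, 0) under max, adds 1 for thr0 → (2, 0)
op4, invoked 7, takes VC(op1)=(0, 1), VC(op2)=(1, 0) under max, adds 1 for thr1 → (1, 2)
op5, invoked 8, takes VC(op3)=(2, 0) under max, adds 1 for thr0 → (3, 0)
op6, invoked 10, takes VC(op4)=(1, 2) under max, adds 1 for thr1 → (1, 3)
op8, invoked 14, takes VC(op5)=(3, 0) under max, adds 1 for thr0 → (4, 0)
op7, invoked 13, takes VC(op6)=(1, 3) under max, adds 1 for thr1 → (1, 4)
op9, invoked 16, takes VC(op8)=(4, 0) under max, adds 1 for thr0 → (5, 0)
op10, invoked 18, takes VC(op7)=(1, 4) under max, adds 1 for thr1 → (1, 5)
target: VC(op6) = (1, 3)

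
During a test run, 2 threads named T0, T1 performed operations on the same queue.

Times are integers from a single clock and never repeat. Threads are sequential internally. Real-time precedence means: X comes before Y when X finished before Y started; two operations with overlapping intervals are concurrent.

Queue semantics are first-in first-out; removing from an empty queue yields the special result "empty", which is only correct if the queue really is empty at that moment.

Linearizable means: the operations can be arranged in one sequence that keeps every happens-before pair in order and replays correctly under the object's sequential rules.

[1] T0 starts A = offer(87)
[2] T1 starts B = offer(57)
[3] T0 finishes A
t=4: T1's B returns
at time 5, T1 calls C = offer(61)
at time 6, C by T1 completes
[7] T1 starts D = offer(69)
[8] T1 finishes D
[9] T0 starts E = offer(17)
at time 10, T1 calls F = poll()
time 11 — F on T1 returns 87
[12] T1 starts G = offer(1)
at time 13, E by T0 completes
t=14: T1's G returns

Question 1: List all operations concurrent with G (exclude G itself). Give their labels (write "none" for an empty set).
E

G runs from 12 to 14; window-overlapping ops are concurrent
A [1,3]: before
B [2,4]: before
C [5,6]: before
D [7,8]: before
E [9,13]: concurrent
F [10,11]: before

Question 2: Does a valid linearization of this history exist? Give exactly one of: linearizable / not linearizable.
linearizable

a witness: A, B, C, D, E, F, G
step 1: A offer(87) — queue <87>
step 2: B offer(57) — queue <87,57>
step 3: C offer(61) — queue <87,57,61>
step 4: D offer(69) — queue <87,57,61,69>
step 5: E offer(17) — queue <87,57,61,69,17>
step 6: F poll() → 87 — queue <57,61,69,17>
step 7: G offer(1) — queue <57,61,69,17,1>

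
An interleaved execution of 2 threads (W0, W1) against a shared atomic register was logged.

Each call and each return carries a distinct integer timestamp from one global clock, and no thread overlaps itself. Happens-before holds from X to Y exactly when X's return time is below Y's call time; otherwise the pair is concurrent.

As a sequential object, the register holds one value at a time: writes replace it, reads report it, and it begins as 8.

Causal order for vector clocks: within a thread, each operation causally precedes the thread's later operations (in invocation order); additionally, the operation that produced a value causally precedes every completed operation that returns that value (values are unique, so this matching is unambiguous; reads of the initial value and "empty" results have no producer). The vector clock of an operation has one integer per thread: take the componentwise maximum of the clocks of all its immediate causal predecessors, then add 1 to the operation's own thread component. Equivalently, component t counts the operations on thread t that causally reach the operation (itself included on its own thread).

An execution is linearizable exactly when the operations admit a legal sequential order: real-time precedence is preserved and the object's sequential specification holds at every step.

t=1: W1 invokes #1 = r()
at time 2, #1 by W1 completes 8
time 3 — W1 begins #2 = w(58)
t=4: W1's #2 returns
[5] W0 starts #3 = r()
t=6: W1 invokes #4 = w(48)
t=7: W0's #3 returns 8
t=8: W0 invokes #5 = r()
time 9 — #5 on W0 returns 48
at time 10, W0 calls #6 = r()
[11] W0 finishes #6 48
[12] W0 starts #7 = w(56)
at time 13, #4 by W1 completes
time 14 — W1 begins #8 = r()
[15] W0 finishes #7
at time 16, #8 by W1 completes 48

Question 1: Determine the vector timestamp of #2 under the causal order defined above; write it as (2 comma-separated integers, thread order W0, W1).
Answer: (0, 2)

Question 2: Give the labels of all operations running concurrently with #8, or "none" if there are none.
Answer: #7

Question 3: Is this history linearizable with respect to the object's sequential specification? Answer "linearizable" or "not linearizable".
not linearizable

events 1..6 are fine; event 7 — the response of #3 at time 7 — makes the prefix non-linearizable
one real-time candidate order over the 3 completed operations — the atomic register replay rejects it
include/drop combinations of the 1 pending operation (#4) were all tried; none helps
one such order, #1, #2, #3 (pending dropped), breaks at step 3 where #3 r() → 8 is illegal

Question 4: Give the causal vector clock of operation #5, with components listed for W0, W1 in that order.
Answer: (2, 3)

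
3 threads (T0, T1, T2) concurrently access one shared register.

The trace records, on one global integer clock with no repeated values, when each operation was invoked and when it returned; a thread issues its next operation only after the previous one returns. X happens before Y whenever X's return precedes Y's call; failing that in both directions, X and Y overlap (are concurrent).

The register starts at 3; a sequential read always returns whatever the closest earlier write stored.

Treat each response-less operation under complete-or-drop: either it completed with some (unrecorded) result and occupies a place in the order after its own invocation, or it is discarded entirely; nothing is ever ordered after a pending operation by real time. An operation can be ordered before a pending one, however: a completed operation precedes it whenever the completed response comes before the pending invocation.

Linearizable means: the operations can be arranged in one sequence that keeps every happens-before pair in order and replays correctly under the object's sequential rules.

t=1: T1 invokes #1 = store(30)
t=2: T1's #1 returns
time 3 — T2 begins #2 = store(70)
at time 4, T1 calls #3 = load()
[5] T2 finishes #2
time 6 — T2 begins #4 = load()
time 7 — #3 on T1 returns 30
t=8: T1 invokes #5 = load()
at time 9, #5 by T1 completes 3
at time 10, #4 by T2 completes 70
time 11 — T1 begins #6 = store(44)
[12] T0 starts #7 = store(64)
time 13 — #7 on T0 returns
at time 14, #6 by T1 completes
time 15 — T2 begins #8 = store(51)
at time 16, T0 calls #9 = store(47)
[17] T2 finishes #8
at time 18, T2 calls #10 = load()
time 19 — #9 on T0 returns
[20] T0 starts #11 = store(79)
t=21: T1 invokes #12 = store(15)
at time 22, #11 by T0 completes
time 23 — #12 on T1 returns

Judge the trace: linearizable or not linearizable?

not linearizable

through event 8 a valid linearization exists; event 9 (#5 responding at time 9) ends that
4 completed operations, 2 real-time-consistent orders — every register replay fails
no escape via the 1 pending operation (#4): every completion choice fails
take #1, #2, #3, #5 (pending dropped): step 3 already fails, because #3 load() → 30 cannot occur there
take #1, #3, #2, #5 (pending dropped): step 4 already fails, because #5 load() → 3 cannot occur there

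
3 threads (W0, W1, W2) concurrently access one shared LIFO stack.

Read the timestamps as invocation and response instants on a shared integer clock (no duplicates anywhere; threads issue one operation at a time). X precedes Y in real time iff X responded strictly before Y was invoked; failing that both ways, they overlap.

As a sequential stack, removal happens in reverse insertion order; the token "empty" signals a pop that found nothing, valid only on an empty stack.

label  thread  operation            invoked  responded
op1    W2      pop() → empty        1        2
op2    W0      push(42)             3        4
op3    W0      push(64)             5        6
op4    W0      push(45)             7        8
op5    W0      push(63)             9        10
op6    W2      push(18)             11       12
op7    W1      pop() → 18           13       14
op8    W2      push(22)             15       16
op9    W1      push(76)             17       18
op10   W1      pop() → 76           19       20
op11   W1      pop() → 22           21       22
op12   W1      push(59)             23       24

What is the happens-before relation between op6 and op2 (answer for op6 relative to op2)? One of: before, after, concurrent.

after

op6 spans [11,12], op2 spans [3,4]
resp(op2)=4 < inv(op6)=11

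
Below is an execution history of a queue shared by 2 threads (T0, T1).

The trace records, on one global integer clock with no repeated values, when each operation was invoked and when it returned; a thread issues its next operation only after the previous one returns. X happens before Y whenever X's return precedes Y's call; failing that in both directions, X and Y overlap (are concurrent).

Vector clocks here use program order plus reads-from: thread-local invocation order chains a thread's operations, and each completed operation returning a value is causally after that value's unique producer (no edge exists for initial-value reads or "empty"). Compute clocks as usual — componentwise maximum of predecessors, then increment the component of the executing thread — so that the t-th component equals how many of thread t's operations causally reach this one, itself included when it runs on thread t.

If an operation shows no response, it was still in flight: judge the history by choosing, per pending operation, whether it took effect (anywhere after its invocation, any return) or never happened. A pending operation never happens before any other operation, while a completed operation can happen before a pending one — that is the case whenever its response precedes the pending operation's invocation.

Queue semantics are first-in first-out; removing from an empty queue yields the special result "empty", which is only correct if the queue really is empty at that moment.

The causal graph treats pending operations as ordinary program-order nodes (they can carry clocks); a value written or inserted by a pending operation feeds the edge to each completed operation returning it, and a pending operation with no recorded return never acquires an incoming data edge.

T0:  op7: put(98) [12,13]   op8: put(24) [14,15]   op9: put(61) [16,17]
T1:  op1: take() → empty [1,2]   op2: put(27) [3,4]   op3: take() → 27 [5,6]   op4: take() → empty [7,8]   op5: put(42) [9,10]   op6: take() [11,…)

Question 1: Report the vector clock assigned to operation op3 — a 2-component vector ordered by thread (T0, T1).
Answer: (0, 3)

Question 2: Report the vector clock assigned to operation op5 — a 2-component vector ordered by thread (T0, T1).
Answer: (0, 5)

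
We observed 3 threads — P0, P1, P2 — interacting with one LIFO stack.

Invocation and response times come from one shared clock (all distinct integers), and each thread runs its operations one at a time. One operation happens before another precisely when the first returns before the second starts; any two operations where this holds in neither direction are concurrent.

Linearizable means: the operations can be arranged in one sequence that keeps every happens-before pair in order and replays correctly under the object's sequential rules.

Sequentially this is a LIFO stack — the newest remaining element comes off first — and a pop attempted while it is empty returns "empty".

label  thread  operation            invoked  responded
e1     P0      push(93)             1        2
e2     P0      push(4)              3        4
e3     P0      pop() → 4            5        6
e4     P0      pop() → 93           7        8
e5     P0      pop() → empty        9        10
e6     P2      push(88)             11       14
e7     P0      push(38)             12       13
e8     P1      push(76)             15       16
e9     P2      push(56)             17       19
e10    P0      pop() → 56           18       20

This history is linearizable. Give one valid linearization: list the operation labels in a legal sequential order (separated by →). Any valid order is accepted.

step 1: e1 push(93) — stack <93>
step 2: e2 push(4) — stack <93,4>
step 3: e3 pop() → 4 — stack <93>
step 4: e4 pop() → 93 — stack <>
step 5: e5 pop() → empty — stack <>
step 6: e6 push(88) — stack <88>
step 7: e7 push(38) — stack <88,38>
step 8: e8 push(76) — stack <88,38,76>
step 9: e9 push(56) — stack <88,38,76,56>
step 10: e10 pop() → 56 — stack <88,38,76>

e1 → e2 → e3 → e4 → e5 → e6 → e7 → e8 → e9 → e10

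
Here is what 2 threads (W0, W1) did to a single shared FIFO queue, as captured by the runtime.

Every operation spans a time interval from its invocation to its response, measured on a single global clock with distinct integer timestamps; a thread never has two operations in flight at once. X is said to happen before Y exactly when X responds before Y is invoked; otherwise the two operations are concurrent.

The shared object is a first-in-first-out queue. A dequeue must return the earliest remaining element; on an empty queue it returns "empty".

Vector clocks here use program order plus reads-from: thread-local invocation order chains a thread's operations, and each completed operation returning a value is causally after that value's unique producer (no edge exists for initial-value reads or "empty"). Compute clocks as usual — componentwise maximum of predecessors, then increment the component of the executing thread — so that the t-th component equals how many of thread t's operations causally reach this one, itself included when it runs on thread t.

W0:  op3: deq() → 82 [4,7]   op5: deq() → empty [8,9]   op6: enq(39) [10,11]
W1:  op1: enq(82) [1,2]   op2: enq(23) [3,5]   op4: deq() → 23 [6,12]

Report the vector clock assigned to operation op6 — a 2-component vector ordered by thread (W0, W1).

(3, 1)

no predecessors for op1 (invoked 1): W1 increments from zero → (0, 1)
op2, invoked 3, takes VC(op1)=(0, 1) under max, adds 1 for W1 → (0, 2)
op3, invoked 4, takes VC(op1)=(0, 1) under max, adds 1 for W0 → (1, 1)
op4, invoked 6, takes VC(op2)=(0, 2) under max, adds 1 for W1 → (0, 3)
op5, invoked 8, takes VC(op3)=(1, 1) under max, adds 1 for W0 → (2, 1)
op6, invoked 10, takes VC(op5)=(2, 1) under max, adds 1 for W0 → (3, 1)
target: VC(op6) = (3, 1)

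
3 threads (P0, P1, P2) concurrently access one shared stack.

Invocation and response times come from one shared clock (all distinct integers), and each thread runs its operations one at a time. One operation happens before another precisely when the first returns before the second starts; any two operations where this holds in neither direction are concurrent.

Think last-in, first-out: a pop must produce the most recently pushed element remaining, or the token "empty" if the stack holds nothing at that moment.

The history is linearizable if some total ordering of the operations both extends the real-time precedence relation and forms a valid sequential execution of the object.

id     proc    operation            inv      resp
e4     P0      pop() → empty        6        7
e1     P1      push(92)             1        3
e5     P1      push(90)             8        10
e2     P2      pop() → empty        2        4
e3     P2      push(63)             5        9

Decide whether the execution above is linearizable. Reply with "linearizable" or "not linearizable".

not linearizable

already the first 7 events (up to e4's response at time 7) admit no linearization; the first 6 still do
every one of the 2 real-time-consistent orders over 3 completed stack ops fails the sequential spec
no completion choice of the 1 pending operation (e3) rescues it — every subset was tried
take e1, e2, e4 (pending dropped): step 2 already fails, because e2 pop() → empty cannot occur there
take e2, e1, e4 (pending dropped): step 3 already fails, because e4 pop() → empty cannot occur there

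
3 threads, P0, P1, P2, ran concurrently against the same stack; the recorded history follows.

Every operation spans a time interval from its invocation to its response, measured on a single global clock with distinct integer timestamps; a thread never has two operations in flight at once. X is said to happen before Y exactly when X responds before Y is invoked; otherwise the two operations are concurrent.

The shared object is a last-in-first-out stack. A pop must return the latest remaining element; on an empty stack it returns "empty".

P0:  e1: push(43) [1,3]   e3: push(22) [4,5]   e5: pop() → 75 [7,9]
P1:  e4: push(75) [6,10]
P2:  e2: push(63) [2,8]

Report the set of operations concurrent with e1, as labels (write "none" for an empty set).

e1 spans [1,3]: anything still running between times 1 and 3 counts as concurrent
e2 [2,8]: concurrent
e3 [4,5]: after
e4 [6,10]: after
e5 [7,9]: after

e2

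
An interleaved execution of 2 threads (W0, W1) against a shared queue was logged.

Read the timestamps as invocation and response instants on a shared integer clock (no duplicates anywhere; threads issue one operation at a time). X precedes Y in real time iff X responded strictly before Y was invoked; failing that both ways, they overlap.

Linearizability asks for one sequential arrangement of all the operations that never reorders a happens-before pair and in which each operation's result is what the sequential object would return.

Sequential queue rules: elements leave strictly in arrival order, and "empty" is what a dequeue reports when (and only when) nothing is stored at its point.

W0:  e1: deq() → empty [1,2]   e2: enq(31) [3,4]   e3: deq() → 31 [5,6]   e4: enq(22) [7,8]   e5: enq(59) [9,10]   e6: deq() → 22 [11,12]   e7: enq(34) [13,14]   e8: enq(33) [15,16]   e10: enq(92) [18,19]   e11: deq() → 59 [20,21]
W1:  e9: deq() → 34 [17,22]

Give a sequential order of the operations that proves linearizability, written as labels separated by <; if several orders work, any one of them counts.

e1 < e2 < e3 < e4 < e5 < e6 < e7 < e8 < e10 < e11 < e9

step 1: e1 deq() → empty — queue <>
step 2: e2 enq(31) — queue <31>
step 3: e3 deq() → 31 — queue <>
step 4: e4 enq(22) — queue <22>
step 5: e5 enq(59) — queue <22,59>
step 6: e6 deq() → 22 — queue <59>
step 7: e7 enq(34) — queue <59,34>
step 8: e8 enq(33) — queue <59,34,33>
step 9: e10 enq(92) — queue <59,34,33,92>
step 10: e11 deq() → 59 — queue <34,33,92>
step 11: e9 deq() → 34 — queue <33,92>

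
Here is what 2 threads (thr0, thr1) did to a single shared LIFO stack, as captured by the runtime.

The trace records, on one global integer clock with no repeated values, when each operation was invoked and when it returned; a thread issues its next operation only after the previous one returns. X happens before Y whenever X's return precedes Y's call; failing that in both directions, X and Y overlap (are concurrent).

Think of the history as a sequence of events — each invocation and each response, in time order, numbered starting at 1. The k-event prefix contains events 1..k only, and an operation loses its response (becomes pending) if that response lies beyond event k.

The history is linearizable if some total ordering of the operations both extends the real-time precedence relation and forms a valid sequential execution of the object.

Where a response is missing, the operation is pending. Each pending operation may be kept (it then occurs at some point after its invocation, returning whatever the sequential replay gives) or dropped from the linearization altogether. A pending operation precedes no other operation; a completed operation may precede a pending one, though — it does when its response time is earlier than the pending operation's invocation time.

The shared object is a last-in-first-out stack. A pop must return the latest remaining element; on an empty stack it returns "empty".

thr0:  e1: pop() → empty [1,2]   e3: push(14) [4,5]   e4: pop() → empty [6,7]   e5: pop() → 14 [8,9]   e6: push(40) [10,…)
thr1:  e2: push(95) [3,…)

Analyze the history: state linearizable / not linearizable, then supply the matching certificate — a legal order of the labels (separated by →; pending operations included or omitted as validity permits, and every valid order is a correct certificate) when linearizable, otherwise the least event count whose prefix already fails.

already the first 7 events (up to e4's response at time 7) admit no linearization; the first 6 still do
the completed operations (3 total) allow one real-time order; the LIFO stack replay rejects it
completion choices over the 1 pending operation (e2) were checked; none helps
for example e1, e3, e4 (pending dropped) fails at step 3: e4 pop() → empty is not legal there

not linearizable — minimal violating prefix: 7 events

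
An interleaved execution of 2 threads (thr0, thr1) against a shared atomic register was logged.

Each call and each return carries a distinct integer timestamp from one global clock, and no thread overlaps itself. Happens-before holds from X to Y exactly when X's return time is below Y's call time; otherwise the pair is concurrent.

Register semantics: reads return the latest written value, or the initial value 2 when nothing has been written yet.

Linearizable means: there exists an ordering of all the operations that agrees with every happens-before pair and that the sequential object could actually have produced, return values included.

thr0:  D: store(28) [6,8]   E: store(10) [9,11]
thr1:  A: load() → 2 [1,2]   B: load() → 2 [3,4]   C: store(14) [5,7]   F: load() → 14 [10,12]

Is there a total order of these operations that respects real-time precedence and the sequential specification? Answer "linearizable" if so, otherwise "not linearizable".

one valid linearization: A, B, D, C, F, E
step 1: A load() → 2 — value 2
step 2: B load() → 2 — value 2
step 3: D store(28) — value 28
step 4: C store(14) — value 14
step 5: F load() → 14 — value 14
step 6: E store(10) — value 10

linearizable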